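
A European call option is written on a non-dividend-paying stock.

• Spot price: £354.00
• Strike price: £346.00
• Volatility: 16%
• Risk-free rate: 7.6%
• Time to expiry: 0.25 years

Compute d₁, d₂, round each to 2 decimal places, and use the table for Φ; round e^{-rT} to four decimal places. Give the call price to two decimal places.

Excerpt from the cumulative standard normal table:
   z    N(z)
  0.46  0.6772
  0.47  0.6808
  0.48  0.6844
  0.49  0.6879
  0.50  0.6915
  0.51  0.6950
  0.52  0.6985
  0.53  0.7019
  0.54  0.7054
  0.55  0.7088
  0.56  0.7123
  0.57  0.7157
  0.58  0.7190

£19.80

σ√T = 0.16·√0.25 = 0.0800
d₁ = [ln(354/346) + (0.076 + 0.16²/2)·0.25] / 0.0800 = [0.0229 + 0.0222] / 0.0800 = 0.5632 ≈ 0.56
d₂ = d₁ − σ√T = 0.5632 − 0.0800 = 0.4832 ≈ 0.48
e^(−rT) = e^(−0.076·0.25) = 0.9812
C = 354·N(0.56) − 346·0.9812·N(0.48) = 354·0.7123 − 346·0.9812·0.6844 = 252.1542 − 232.3505 = 19.8037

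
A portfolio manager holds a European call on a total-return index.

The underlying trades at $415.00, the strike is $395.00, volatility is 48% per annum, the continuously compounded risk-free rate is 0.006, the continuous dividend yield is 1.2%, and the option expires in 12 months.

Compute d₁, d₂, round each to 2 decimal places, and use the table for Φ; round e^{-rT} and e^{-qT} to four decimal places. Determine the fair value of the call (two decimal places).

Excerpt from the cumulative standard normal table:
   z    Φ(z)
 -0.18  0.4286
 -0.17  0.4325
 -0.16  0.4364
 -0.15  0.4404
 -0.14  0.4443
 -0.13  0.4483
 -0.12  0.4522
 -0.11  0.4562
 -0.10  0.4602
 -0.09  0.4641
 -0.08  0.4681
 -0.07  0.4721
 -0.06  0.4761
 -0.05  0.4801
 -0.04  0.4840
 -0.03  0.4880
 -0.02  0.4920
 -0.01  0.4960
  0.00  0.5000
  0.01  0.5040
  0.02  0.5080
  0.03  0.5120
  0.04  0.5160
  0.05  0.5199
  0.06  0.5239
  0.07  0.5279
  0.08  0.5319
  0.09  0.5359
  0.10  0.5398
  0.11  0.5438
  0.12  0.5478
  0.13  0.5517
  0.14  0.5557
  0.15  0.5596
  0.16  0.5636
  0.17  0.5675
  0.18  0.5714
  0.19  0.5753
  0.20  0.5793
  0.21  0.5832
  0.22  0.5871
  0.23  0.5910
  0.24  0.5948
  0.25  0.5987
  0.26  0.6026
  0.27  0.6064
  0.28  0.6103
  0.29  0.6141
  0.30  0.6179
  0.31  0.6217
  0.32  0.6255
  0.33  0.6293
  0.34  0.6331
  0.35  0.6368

$85.14

σ√T = 0.48·√1 = 0.4800
d₁ = [ln(415/395) + (0.006 − 0.012 + ½·0.48²)·1] / (σ√T) = (0.0494 + 0.1092) / 0.4800 = 0.3304 → 0.33
d₂ = 0.3304 − 0.4800 = -0.1496 → -0.15
e^(−qT) = e^(−0.012·1) = 0.9881;  e^(−rT) = e^(−0.006·1) = 0.9940
N(d₁) = N(0.33) = 0.6293;  N(d₂) = N(-0.15) = 0.4404
C = 415·0.9881·0.6293 − 395·0.9940·0.4404 = 258.0517 − 172.9143 = 85.1374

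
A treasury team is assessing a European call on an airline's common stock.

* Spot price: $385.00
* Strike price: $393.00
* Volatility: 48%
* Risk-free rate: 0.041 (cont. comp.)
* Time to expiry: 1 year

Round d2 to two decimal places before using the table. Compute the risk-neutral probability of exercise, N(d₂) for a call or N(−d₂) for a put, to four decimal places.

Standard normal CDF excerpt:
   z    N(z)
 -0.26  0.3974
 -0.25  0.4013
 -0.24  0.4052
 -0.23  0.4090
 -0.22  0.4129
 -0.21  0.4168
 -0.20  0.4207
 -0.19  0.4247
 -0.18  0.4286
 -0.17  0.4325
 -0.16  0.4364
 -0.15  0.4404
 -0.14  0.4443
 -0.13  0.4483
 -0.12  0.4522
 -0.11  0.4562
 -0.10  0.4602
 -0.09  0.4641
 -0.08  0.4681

0.4207

σ√T = 0.48·√1 = 0.4800
d₁ = [ln(385/393) + (0.041 + 0.48²/2)·1] / 0.4800 = [-0.0206 + 0.1562] / 0.4800 = 0.2826 ≈ 0.28
d₂ = d₁ − σ√T = 0.2826 − 0.4800 = -0.1974 ≈ -0.20
Pr(exercise) under Q = N(d₂) = 0.4207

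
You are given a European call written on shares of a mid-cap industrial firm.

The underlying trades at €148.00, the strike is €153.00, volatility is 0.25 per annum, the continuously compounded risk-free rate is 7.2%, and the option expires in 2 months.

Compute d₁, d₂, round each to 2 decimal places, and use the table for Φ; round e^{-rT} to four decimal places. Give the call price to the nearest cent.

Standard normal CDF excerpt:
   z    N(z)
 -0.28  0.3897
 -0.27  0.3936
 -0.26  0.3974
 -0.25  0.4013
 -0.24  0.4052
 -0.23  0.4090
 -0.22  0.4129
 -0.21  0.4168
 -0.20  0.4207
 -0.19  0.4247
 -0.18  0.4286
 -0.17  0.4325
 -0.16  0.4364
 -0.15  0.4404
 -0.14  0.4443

€4.51

σ√T = 0.25·√0.1667 = 0.1021
d₁ = [ln(148/153) + (0.072 + 0.25²/2)·0.1667] / 0.1021 = [-0.0332 + 0.0172] / 0.1021 = -0.1569 ⇒ -0.16
d₂ = d₁ − σ√T = -0.1569 − 0.1021 = -0.2590 ⇒ -0.26
exp(−rT) = exp(−0.072·0.1667) = 0.9881
N(d₁) = N(-0.16) = 0.4364;  N(d₂) = N(-0.26) = 0.3974
C = 148·0.4364 − 153·0.9881·0.3974 = 64.5872 − 60.0787 = 4.5085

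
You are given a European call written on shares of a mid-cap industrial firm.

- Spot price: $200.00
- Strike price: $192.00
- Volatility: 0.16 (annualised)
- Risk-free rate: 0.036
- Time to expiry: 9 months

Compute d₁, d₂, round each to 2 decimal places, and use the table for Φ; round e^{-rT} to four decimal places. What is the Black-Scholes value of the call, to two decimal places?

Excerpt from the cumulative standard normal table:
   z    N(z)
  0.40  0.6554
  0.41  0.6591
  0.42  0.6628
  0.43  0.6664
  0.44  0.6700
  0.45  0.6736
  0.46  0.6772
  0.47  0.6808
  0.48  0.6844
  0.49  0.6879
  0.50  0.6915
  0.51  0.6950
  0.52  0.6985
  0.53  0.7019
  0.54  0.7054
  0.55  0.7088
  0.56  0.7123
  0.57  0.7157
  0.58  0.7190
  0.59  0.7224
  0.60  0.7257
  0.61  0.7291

$18.59

σ√T = 0.16·√0.75 = 0.1386
ln(S/K) + (r + σ²/2)T = ln(200/192) + (0.036 + 0.16²/2)·0.75 = 0.0408 + 0.0366 = 0.0774
d₁ = 0.0774 / 0.1386 = 0.5587 ≈ 0.56
d₂ = d₁ − σ√T = 0.5587 − 0.1386 = 0.4202 ≈ 0.42
exp(−rT) = exp(−0.036·0.75) = 0.9734
N(d₁) = N(0.56) = 0.7123;  N(d₂) = N(0.42) = 0.6628
C = 200·0.7123 − 192·0.9734·0.6628 = 142.4600 − 123.8725 = 18.5875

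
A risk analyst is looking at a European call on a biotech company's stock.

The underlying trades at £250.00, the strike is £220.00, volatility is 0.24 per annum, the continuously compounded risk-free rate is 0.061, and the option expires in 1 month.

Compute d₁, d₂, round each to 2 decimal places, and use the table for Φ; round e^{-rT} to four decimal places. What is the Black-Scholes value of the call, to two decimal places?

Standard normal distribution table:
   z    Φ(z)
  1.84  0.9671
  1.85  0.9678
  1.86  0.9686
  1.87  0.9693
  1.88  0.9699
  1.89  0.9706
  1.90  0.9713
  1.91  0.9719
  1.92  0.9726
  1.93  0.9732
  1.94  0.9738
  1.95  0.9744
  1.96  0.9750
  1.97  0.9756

£31.31

σ√T = 0.24 × 0.2887 = 0.0693
d₁ = [ln(250/220) + (0.061 + 0.24²/2)·0.08333] / 0.0693 = [0.1278 + 0.0075] / 0.0693 = 1.9531 → 1.95
d₂ = d₁ − σ√T = 1.9531 − 0.0693 = 1.8838 → 1.88
exp(−rT) = exp(−0.061·0.08333) = 0.9949
N(d₁) = N(1.95) = 0.9744;  N(d₂) = N(1.88) = 0.9699
C = 250·0.9744 − 220·0.9949·0.9699 = 243.6000 − 212.2898 = 31.3102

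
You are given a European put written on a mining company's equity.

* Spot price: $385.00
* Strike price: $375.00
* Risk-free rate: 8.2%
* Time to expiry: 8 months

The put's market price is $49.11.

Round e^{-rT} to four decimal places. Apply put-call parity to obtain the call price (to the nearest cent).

exp(−rT) = exp(−0.082·0.6667) = 0.9468
Put-call parity: C − P = S − K·e^(−rT) = 385 − 375·0.9468 = 385 − 355.0500 = 29.9500
C = P + (C − P) = 49.11 + (29.9500) = 79.0600

$79.06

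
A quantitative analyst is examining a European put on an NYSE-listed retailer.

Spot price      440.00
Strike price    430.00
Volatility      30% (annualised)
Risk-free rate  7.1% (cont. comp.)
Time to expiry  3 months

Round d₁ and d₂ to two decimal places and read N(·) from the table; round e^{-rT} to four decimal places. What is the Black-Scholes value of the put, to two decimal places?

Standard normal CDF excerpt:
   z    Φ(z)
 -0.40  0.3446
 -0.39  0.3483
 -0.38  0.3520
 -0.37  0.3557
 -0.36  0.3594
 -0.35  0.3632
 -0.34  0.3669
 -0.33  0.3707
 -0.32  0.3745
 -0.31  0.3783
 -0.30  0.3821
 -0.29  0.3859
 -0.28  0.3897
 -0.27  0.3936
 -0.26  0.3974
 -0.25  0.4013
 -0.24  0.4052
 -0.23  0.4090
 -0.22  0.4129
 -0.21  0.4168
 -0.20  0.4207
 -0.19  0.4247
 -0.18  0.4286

17.91

σ√T = 0.3·√0.25 = 0.1500
d₁ = [ln(440/430) + (0.071 + 0.3²/2)·0.25] / 0.1500 = [0.0230 + 0.0290] / 0.1500 = 0.3466 which rounds to 0.35
d₂ = d₁ − σ√T = 0.3466 − 0.1500 = 0.1966 which rounds to 0.20
exp(−rT) = exp(−0.071·0.25) = 0.9824
N(−d₂) = N(-0.20) = 0.4207;  N(−d₁) = N(-0.35) = 0.3632
P = 430·0.9824·0.4207 − 440·0.3632 = 177.7171 − 159.8080 = 17.9091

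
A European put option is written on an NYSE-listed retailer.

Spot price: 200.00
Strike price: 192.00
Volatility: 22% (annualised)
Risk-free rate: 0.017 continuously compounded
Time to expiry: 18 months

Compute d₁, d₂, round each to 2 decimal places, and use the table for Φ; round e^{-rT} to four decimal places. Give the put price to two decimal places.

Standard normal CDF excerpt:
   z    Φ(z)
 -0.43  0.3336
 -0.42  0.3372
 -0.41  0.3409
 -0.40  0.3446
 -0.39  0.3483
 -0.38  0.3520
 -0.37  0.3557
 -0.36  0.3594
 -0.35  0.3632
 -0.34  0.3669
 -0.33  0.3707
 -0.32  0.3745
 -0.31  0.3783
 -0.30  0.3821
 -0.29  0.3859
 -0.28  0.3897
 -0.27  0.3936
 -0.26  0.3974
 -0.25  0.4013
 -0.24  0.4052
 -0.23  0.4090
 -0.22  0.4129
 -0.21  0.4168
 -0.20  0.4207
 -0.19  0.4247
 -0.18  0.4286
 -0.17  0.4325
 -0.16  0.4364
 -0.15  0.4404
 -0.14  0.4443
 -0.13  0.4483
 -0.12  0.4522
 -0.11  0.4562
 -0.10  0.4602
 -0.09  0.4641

14.98

T = 1.5;  σ√T = 0.2694
d₁ = [ln(200/192) + (0.017 + ½·0.22²)·1.5] / (σ√T) = (0.0408 + 0.0618) / 0.2694 = 0.3809 ⇒ 0.38
d₂ = 0.3809 − 0.2694 = 0.1114 ⇒ 0.11
exp(−rT) = exp(−0.017·1.5) = 0.9748
P = 192·0.9748·N(-0.11) − 200·N(-0.38) = 192·0.9748·0.4562 − 200·0.3520 = 85.3831 − 70.4000 = 14.9831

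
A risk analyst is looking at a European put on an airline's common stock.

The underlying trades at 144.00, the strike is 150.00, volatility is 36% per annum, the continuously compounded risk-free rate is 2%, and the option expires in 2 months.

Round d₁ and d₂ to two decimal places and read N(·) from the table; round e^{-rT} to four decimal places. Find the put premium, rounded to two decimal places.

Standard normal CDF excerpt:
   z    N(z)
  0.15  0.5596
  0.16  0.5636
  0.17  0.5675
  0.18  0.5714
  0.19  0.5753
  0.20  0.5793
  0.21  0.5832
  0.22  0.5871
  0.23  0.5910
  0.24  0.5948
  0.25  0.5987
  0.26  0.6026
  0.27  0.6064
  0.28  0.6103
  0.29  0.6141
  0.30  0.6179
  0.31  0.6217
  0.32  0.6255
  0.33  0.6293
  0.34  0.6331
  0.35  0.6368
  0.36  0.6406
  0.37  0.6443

σ√T = 0.36·√0.1667 = 0.1470
d₁ = [ln(144/150) + (0.02 + 0.36²/2)·0.1667] / 0.1470 = [-0.0408 + 0.0141] / 0.1470 = -0.1816 ≈ -0.18
d₂ = d₁ − σ√T = -0.1816 − 0.1470 = -0.3286 ≈ -0.33
exp(−rT) = exp(−0.02·0.1667) = 0.9967
P = 150·0.9967·N(0.33) − 144·N(0.18) = 150·0.9967·0.6293 − 144·0.5714 = 94.0835 − 82.2816 = 11.8019

11.80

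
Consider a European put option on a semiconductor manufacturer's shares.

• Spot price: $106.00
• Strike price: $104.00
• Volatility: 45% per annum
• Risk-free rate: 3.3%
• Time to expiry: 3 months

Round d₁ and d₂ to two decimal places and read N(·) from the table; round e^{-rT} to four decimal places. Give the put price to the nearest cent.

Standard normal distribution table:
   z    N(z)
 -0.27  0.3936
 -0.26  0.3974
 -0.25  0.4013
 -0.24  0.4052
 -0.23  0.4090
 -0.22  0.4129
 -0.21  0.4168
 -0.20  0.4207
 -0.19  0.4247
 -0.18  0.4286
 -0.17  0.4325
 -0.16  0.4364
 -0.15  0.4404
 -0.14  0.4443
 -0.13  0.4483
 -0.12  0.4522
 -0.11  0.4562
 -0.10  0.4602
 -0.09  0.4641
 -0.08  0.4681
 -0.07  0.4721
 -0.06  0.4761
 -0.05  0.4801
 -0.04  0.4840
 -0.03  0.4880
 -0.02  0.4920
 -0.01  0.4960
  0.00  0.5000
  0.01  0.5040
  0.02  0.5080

$7.81

σ√T = 0.45·√0.25 = 0.2250
d₁ = [ln(106/104) + (0.033 + ½·0.45²)·0.25] / (σ√T) = (0.0190 + 0.0336) / 0.2250 = 0.2338 ≈ 0.23
d₂ = 0.2338 − 0.2250 = 0.0088 ≈ 0.01
exp(−rT) = exp(−0.033·0.25) = 0.9918
P = 104·0.9918·N(-0.01) − 106·N(-0.23) = 104·0.9918·0.4960 − 106·0.4090 = 51.1610 − 43.3540 = 7.8070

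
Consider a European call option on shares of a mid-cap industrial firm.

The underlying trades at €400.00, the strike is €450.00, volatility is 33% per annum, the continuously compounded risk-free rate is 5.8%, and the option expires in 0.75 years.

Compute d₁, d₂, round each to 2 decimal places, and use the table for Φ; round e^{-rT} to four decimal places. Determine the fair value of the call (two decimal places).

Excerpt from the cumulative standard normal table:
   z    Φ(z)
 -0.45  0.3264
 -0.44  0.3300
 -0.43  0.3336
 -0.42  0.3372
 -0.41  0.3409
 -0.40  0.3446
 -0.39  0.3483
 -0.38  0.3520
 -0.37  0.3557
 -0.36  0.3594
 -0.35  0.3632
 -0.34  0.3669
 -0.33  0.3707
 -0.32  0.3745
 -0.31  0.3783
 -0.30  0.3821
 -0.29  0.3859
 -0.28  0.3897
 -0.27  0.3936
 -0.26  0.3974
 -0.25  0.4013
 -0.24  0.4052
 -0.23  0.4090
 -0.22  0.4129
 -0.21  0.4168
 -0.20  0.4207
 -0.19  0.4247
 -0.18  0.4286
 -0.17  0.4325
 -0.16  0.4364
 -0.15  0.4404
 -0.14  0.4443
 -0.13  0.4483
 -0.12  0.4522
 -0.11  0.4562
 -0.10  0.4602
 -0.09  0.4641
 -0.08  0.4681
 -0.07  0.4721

σ√T = 0.33 × 0.8660 = 0.2858
d₁ = [ln(400/450) + (0.058 + 0.33²/2)·0.75] / 0.2858 = [-0.1178 + 0.0843] / 0.2858 = -0.1170 ≈ -0.12
d₂ = d₁ − σ√T = -0.1170 − 0.2858 = -0.4028 ≈ -0.40
e^(−rT) = e^(−0.058·0.75) = 0.9574
C = 400·N(-0.12) − 450·0.9574·N(-0.40) = 400·0.4522 − 450·0.9574·0.3446 = 180.8800 − 148.4640 = 32.4160

€32.42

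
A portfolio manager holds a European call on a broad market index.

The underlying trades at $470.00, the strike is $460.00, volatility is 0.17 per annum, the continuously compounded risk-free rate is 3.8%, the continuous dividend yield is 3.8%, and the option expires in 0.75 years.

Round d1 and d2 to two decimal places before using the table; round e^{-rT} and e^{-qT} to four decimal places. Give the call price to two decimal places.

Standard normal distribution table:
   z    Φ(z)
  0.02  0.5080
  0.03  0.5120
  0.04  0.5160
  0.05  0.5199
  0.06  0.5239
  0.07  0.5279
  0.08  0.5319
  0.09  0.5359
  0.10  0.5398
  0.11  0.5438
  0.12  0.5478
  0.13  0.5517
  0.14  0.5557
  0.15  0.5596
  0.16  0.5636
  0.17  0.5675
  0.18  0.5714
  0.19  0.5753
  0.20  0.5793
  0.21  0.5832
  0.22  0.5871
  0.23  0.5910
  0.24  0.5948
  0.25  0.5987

σ√T = 0.17·√0.75 = 0.1472
d₁ = [ln(470/460) + (0.038 − 0.038 + ½·0.17²)·0.75] / (σ√T) = (0.0215 + 0.0108) / 0.1472 = 0.2197 ≈ 0.22
d₂ = 0.2197 − 0.1472 = 0.0725 ≈ 0.07
e^(−qT) = e^(−0.038·0.75) = 0.9719;  e^(−rT) = e^(−0.038·0.75) = 0.9719
N(d₁) = N(0.22) = 0.5871;  N(d₂) = N(0.07) = 0.5279
C = 470·0.9719·0.5871 − 460·0.9719·0.5279 = 268.1832 − 236.0104 = 32.1728

$32.17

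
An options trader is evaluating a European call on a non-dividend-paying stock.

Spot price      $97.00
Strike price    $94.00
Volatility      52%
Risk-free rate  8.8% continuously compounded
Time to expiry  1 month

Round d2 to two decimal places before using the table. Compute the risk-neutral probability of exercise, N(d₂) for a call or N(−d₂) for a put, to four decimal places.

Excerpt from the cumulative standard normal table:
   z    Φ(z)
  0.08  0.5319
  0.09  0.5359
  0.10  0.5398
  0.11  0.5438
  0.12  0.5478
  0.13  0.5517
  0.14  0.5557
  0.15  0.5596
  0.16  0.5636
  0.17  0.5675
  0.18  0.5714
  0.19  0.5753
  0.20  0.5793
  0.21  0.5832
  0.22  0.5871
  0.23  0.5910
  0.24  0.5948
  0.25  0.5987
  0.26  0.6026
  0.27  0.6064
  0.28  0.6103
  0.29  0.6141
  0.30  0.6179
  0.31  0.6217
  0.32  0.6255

T = 0.08333;  σ√T = 0.1501
ln(S/K) + (r + σ²/2)T = ln(97/94) + (0.088 + 0.52²/2)·0.08333 = 0.0314 + 0.0186 = 0.0500
d₁ = 0.0500 / 0.1501 = 0.3332 ≈ 0.33
d₂ = d₁ − σ√T = 0.3332 − 0.1501 = 0.1831 ≈ 0.18
Risk-neutral Pr[S_T > K] = N(d₂) = N(0.18) = 0.5714

0.5714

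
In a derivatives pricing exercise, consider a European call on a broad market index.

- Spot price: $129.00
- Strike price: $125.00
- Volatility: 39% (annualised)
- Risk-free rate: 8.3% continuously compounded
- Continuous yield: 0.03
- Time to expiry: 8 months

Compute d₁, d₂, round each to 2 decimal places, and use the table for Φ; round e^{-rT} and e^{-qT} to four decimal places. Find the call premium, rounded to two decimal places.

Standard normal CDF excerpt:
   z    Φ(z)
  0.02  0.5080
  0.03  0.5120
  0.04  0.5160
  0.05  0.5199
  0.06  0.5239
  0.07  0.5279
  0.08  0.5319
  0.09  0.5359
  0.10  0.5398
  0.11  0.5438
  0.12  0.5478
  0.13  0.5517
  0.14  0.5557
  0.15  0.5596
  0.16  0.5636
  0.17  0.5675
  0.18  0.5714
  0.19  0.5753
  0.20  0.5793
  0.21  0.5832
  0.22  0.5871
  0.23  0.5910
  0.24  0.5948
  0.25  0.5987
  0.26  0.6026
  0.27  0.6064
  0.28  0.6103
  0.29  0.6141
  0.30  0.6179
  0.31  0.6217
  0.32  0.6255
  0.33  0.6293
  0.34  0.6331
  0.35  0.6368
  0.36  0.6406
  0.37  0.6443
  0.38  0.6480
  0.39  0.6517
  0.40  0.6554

T = 0.6667;  σ√T = 0.3184
d₁ = [ln(129/125) + (0.083 − 0.03 + 0.39²/2)·0.6667] / 0.3184 = [0.0315 + 0.0860] / 0.3184 = 0.3691 ≈ 0.37
d₂ = d₁ − σ√T = 0.3691 − 0.3184 = 0.0507 ≈ 0.05
e^(−qT) = e^(−0.03·0.6667) = 0.9802;  e^(−rT) = e^(−0.083·0.6667) = 0.9462
N(d₁) = N(0.37) = 0.6443;  N(d₂) = N(0.05) = 0.5199
C = 129·0.9802·0.6443 − 125·0.9462·0.5199 = 81.4690 − 61.4912 = 19.9779

$19.98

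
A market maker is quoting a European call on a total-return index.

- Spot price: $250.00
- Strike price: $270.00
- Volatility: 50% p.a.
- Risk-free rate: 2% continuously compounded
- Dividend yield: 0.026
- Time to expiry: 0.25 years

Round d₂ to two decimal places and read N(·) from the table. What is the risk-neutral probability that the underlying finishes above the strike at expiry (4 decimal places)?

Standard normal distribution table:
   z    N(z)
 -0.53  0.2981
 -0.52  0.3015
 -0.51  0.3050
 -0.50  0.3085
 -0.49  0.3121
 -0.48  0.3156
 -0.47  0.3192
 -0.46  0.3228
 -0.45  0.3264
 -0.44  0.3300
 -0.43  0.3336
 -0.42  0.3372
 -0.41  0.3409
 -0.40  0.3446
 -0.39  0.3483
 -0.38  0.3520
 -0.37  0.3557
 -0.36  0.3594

σ√T = 0.5 × 0.5000 = 0.2500
d₁ = [ln(250/270) + (0.02 − 0.026 + 0.5²/2)·0.25] / 0.2500 = [-0.0770 + 0.0297] / 0.2500 = -0.1888 ⇒ -0.19
d₂ = d₁ − σ√T = -0.1888 − 0.2500 = -0.4388 ⇒ -0.44
Risk-neutral Pr[S_T > K] = N(d₂) = N(-0.44) = 0.3300

0.3300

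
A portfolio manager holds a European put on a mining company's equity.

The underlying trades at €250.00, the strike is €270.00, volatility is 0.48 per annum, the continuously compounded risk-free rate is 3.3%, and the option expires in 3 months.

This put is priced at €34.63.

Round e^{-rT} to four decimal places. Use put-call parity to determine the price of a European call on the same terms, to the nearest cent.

exp(−rT) = exp(−0.033·0.25) = 0.9918
Put-call parity: C − P = S − K·e^(−rT) = 250 − 270·0.9918 = 250 − 267.7860 = -17.7860
C = P + (C − P) = 34.63 + (-17.7860) = 16.8440

€16.84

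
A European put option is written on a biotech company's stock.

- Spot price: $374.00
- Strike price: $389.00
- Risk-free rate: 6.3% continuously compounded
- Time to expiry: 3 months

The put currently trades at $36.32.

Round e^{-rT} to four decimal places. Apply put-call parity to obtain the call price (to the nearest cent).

exp(−rT) = exp(−0.063·0.25) = 0.9844
Put-call parity: C − P = S − K·e^(−rT) = 374 − 389·0.9844 = 374 − 382.9316 = -8.9316
C = P + (C − P) = 36.32 + (-8.9316) = 27.3884

$27.39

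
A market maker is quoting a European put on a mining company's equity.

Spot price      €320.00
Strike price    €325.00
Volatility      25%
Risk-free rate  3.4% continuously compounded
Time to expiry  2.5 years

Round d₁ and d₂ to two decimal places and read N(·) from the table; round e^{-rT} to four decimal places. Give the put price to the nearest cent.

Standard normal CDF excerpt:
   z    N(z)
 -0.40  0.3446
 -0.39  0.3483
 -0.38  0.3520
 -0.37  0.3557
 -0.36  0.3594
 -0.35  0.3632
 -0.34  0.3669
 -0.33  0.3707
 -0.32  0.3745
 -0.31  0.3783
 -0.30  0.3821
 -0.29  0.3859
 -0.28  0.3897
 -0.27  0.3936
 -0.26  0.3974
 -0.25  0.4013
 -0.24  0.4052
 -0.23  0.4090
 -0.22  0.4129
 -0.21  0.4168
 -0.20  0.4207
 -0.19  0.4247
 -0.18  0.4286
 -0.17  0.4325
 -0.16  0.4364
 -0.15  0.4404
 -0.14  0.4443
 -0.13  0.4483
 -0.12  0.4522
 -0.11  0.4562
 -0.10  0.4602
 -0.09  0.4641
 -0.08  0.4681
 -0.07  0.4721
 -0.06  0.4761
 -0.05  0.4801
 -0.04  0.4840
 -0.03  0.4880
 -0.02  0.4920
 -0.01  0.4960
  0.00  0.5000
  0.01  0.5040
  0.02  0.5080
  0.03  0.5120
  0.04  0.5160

€37.82

σ√T = 0.25·√2.5 = 0.3953
d₁ = [ln(320/325) + (0.034 + ½·0.25²)·2.5] / (σ√T) = (-0.0155 + 0.1631) / 0.3953 = 0.3735 ≈ 0.37
d₂ = 0.3735 − 0.3953 = -0.0218 ≈ -0.02
exp(−rT) = exp(−0.034·2.5) = 0.9185
N(−d₂) = N(0.02) = 0.5080;  N(−d₁) = N(-0.37) = 0.3557
P = 325·0.9185·0.5080 − 320·0.3557 = 151.6444 − 113.8240 = 37.8203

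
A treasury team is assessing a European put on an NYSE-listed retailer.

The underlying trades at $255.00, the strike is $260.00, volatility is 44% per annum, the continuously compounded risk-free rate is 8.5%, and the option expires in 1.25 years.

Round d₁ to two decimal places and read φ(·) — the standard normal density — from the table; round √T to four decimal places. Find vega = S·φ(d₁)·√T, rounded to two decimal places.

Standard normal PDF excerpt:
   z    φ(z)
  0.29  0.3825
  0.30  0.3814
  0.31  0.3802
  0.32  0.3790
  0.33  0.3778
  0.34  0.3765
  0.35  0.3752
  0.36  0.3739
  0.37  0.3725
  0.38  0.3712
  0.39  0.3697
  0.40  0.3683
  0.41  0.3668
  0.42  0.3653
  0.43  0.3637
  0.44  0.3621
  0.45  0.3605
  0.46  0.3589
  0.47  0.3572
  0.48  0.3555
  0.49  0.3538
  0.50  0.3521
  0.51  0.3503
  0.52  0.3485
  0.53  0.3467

104.14

σ√T = 0.44·√1.25 = 0.4919
d₁ = [ln(255/260) + (0.085 + 0.44²/2)·1.25] / 0.4919 = [-0.0194 + 0.2273] / 0.4919 = 0.4225 ⇒ 0.42
√T = √1.25 = 1.1180
φ(d₁) = φ(0.42) = 0.3653
vega = S·φ(d₁)·√T = 255·0.3653·1.1180 = 104.1434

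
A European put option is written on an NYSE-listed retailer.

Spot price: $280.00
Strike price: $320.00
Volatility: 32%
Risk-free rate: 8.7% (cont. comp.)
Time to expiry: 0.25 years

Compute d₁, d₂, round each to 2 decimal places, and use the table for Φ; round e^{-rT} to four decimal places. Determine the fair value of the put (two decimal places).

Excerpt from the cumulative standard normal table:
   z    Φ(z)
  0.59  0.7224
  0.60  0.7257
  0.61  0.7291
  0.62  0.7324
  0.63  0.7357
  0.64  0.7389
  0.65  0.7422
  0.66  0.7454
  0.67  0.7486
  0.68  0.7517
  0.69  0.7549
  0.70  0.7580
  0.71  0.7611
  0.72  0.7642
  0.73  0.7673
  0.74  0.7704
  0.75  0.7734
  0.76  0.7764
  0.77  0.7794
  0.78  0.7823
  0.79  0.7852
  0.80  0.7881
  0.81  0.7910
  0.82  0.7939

σ√T = 0.32·√0.25 = 0.1600
d₁ = [ln(280/320) + (0.087 + ½·0.32²)·0.25] / (σ√T) = (-0.1335 + 0.0345) / 0.1600 = -0.6186 ⇒ -0.62
d₂ = -0.6186 − 0.1600 = -0.7786 ⇒ -0.78
exp(−rT) = exp(−0.087·0.25) = 0.9785
N(−d₂) = N(0.78) = 0.7823;  N(−d₁) = N(0.62) = 0.7324
P = 320·0.9785·0.7823 − 280·0.7324 = 244.9538 − 205.0720 = 39.8818

$39.88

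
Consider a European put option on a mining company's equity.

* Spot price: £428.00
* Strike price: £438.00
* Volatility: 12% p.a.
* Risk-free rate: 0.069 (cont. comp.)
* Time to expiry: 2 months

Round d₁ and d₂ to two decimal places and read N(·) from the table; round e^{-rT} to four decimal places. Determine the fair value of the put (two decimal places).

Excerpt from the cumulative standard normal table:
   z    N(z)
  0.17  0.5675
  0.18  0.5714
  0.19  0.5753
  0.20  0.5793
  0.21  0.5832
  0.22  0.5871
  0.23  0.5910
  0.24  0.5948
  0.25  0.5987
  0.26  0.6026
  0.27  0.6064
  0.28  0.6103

σ√T = 0.12·√0.1667 = 0.0490
d₁ = [ln(428/438) + (0.069 + 0.12²/2)·0.1667] / 0.0490 = [-0.0231 + 0.0127] / 0.0490 = -0.2122 ≈ -0.21
d₂ = d₁ − σ√T = -0.2122 − 0.0490 = -0.2612 ≈ -0.26
e^(−rT) = e^(−0.069·0.1667) = 0.9886
P = 438·0.9886·N(0.26) − 428·N(0.21) = 438·0.9886·0.6026 − 428·0.5832 = 260.9299 − 249.6096 = 11.3203

£11.32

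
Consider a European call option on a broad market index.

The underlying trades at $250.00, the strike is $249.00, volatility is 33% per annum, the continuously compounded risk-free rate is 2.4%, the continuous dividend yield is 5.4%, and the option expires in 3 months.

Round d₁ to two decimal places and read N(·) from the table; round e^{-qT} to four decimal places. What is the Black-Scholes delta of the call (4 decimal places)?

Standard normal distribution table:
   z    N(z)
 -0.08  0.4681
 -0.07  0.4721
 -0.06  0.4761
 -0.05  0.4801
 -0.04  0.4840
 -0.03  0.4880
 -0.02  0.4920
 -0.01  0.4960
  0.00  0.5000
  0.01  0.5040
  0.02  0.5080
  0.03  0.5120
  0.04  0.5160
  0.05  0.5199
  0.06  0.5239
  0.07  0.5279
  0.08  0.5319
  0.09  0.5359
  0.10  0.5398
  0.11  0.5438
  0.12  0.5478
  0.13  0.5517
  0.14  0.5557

σ√T = 0.33 × 0.5000 = 0.1650
d₁ = [ln(250/249) + (0.024 − 0.054 + ½·0.33²)·0.25] / (σ√T) = (0.0040 + 0.0061) / 0.1650 = 0.0613 ⇒ 0.06
N(d₁) = N(0.06) = 0.5239
Δ_call = exp(−qT)·N(d₁) = 0.9866·0.5239 = 0.5169

0.5169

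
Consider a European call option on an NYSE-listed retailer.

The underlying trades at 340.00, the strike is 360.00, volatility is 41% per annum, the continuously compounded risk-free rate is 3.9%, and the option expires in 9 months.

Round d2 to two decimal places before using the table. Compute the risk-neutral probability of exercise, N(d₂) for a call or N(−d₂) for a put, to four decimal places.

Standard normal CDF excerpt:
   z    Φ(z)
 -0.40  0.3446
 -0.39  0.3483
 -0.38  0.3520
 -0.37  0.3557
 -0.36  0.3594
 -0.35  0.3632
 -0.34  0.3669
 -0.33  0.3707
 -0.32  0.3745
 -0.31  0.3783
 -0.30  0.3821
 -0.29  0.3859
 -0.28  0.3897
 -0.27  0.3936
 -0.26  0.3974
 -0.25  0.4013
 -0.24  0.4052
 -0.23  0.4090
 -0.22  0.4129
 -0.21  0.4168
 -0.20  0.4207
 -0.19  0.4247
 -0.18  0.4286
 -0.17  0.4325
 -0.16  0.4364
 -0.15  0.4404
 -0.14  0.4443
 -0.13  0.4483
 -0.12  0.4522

0.3974

T = 0.75;  σ√T = 0.3551
d₁ = [ln(340/360) + (0.039 + 0.41²/2)·0.75] / 0.3551 = [-0.0572 + 0.0923] / 0.3551 = 0.0989 ≈ 0.10
d₂ = d₁ − σ√T = 0.0989 − 0.3551 = -0.2561 ≈ -0.26
Pr(exercise) under Q = N(d₂) = 0.3974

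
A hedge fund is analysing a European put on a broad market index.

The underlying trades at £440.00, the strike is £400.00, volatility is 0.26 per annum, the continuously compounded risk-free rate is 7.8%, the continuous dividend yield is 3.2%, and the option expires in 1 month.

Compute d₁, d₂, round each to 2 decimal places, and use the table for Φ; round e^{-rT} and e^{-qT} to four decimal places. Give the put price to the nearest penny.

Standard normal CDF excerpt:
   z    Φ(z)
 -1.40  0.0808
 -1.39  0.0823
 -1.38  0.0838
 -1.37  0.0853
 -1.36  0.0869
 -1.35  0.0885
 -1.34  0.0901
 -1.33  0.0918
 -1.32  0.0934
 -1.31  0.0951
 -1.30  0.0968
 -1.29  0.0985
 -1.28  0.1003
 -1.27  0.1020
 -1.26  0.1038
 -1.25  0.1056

T = 0.08333;  σ√T = 0.0751
d₁ = [ln(440/400) + (0.078 − 0.032 + 0.26²/2)·0.08333] / 0.0751 = [0.0953 + 0.0067] / 0.0751 = 1.3585 ≈ 1.36
d₂ = d₁ − σ√T = 1.3585 − 0.0751 = 1.2834 ≈ 1.28
exp(−qT) = exp(−0.032·0.08333) = 0.9973;  exp(−rT) = exp(−0.078·0.08333) = 0.9935
N(−d₂) = N(-1.28) = 0.1003;  N(−d₁) = N(-1.36) = 0.0869
P = 400·0.9935·0.1003 − 440·0.9973·0.0869 = 39.8592 − 38.1328 = 1.7265

£1.73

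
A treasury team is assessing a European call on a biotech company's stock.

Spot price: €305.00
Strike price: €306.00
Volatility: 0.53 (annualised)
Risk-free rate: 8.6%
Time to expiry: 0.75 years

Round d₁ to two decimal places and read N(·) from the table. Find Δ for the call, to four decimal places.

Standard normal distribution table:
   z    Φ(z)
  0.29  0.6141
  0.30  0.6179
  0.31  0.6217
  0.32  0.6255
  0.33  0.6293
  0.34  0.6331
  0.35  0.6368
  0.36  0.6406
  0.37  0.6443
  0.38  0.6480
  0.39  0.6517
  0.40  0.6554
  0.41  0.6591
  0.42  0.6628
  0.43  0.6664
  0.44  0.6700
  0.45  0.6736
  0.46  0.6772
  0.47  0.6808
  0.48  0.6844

0.6406

T = 0.75;  σ√T = 0.4590
d₁ = [ln(305/306) + (0.086 + 0.53²/2)·0.75] / 0.4590 = [-0.0033 + 0.1698] / 0.4590 = 0.3629 ≈ 0.36
N(d₁) = N(0.36) = 0.6406
Δ_call = N(d₁) = 0.6406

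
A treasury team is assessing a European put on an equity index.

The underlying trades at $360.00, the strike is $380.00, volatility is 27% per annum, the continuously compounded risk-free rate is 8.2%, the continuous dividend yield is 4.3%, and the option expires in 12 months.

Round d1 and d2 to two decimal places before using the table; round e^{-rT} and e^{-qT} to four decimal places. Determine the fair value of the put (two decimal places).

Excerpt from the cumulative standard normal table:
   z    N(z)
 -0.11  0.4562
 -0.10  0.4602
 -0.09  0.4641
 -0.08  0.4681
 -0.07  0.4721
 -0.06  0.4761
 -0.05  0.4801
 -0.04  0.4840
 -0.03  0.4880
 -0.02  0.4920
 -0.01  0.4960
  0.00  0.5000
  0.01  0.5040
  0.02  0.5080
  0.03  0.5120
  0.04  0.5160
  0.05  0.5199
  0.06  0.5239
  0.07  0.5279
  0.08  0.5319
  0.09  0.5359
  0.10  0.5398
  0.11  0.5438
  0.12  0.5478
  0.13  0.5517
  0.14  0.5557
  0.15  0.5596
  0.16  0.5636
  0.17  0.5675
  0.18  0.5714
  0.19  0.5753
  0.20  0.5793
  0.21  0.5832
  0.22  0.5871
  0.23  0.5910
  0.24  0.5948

$39.99

T = 1;  σ√T = 0.2700
d₁ = [ln(360/380) + (0.082 − 0.043 + ½·0.27²)·1] / (σ√T) = (-0.0541 + 0.0755) / 0.2700 = 0.0792 ⇒ 0.08
d₂ = 0.0792 − 0.2700 = -0.1908 ⇒ -0.19
exp(−qT) = exp(−0.043·1) = 0.9579;  exp(−rT) = exp(−0.082·1) = 0.9213
P = 380·0.9213·N(0.19) − 360·0.9579·N(-0.08) = 380·0.9213·0.5753 − 360·0.9579·0.4681 = 201.4091 − 161.4215 = 39.9876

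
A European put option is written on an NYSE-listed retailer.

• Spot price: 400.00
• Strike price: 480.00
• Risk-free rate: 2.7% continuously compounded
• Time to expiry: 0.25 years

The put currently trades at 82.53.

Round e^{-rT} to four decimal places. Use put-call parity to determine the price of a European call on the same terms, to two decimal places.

e^(−rT) = e^(−0.027·0.25) = 0.9933
Put-call parity: C − P = S − K·e^(−rT) = 400 − 480·0.9933 = 400 − 476.7840 = -76.7840
C = P + (C − P) = 82.53 + (-76.7840) = 5.7460

5.75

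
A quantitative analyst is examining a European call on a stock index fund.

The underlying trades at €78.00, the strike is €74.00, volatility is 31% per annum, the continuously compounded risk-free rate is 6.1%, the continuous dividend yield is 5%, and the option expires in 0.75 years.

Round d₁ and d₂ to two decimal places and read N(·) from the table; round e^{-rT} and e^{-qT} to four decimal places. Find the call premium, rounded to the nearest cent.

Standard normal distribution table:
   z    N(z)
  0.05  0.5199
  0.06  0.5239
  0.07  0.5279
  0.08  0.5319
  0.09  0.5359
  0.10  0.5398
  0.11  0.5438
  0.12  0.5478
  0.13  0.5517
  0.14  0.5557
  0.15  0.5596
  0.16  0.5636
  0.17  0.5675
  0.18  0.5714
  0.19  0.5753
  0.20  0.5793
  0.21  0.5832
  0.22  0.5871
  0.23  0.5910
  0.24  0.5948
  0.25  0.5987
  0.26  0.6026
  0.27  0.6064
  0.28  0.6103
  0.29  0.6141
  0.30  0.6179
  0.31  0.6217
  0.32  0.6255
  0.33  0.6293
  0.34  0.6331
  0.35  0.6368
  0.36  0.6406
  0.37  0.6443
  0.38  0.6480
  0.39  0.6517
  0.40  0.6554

€10.24

σ√T = 0.31·√0.75 = 0.2685
d₁ = [ln(78/74) + (0.061 − 0.05 + ½·0.31²)·0.75] / (σ√T) = (0.0526 + 0.0443) / 0.2685 = 0.3611 ⇒ 0.36
d₂ = 0.3611 − 0.2685 = 0.0926 ⇒ 0.09
exp(−qT) = exp(−0.05·0.75) = 0.9632;  exp(−rT) = exp(−0.061·0.75) = 0.9553
C = 78·0.9632·N(0.36) − 74·0.9553·N(0.09) = 78·0.9632·0.6406 − 74·0.9553·0.5359 = 48.1280 − 37.8839 = 10.2441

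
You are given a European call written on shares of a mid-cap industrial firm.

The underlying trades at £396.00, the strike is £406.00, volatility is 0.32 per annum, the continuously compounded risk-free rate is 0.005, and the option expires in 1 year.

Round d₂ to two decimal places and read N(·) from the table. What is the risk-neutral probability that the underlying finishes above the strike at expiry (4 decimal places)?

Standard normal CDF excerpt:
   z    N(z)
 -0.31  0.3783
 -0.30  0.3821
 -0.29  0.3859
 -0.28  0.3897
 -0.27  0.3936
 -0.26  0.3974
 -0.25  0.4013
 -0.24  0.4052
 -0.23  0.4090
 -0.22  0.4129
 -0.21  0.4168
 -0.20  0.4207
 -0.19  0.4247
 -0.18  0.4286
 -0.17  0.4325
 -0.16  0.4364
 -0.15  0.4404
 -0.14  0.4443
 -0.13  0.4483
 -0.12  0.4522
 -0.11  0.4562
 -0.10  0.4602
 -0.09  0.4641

0.4129

T = 1;  σ√T = 0.3200
d₁ = [ln(396/406) + (0.005 + 0.32²/2)·1] / 0.3200 = [-0.0249 + 0.0562] / 0.3200 = 0.0977 which rounds to 0.10
d₂ = d₁ − σ√T = 0.0977 − 0.3200 = -0.2223 which rounds to -0.22
Pr(exercise) under Q = N(d₂) = 0.4129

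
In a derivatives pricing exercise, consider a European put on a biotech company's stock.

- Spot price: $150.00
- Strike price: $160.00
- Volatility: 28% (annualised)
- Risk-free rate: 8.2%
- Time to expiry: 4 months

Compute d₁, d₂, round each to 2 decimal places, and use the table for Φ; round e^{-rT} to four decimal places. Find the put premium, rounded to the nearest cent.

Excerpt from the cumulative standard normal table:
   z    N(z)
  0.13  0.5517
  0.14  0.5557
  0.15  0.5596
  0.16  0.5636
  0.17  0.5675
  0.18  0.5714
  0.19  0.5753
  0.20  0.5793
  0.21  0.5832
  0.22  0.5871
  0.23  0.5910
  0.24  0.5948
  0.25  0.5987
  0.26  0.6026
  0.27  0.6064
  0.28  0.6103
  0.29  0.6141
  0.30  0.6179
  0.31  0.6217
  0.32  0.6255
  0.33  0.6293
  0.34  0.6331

T = 0.3333;  σ√T = 0.1617
d₁ = [ln(150/160) + (0.082 + 0.28²/2)·0.3333] / 0.1617 = [-0.0645 + 0.0404] / 0.1617 = -0.1493 ⇒ -0.15
d₂ = d₁ − σ√T = -0.1493 − 0.1617 = -0.3110 ⇒ -0.31
e^(−rT) = e^(−0.082·0.3333) = 0.9730
P = 160·0.9730·N(0.31) − 150·N(0.15) = 160·0.9730·0.6217 − 150·0.5596 = 96.7863 − 83.9400 = 12.8463

$12.85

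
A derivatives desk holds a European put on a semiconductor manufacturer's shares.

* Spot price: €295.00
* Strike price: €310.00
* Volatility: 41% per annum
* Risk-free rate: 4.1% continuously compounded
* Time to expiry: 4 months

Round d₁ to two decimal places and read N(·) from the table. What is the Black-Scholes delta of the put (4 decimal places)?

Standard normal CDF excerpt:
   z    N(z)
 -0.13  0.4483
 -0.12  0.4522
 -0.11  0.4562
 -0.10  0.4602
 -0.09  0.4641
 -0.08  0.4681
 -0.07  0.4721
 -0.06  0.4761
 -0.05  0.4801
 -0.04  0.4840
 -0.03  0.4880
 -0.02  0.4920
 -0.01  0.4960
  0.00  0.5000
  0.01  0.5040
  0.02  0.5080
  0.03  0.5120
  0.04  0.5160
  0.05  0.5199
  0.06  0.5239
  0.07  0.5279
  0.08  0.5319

T = 0.3333;  σ√T = 0.2367
d₁ = [ln(295/310) + (0.041 + ½·0.41²)·0.3333] / (σ√T) = (-0.0496 + 0.0417) / 0.2367 = -0.0334 → -0.03
N(d₁) = N(-0.03) = 0.4880
Δ_put = N(d₁) − 1 = 0.4880 − 1 = -0.5120

-0.5120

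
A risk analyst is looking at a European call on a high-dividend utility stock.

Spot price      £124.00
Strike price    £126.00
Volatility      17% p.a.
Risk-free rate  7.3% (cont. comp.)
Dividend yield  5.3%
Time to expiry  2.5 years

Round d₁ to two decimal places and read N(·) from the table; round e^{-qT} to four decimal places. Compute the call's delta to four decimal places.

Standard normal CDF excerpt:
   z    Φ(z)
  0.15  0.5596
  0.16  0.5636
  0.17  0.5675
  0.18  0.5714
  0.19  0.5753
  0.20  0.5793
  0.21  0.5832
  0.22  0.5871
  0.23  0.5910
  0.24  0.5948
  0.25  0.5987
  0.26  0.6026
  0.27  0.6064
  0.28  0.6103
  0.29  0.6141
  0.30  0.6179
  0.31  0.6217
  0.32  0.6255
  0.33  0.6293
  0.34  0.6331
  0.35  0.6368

0.5278

σ√T = 0.17 × 1.5811 = 0.2688
d₁ = [ln(124/126) + (0.073 − 0.053 + 0.17²/2)·2.5] / 0.2688 = [-0.0160 + 0.0861] / 0.2688 = 0.2609 → 0.26
N(d₁) = N(0.26) = 0.6026
Δ_call = e^(−qT)·N(d₁) = 0.8759·0.6026 = 0.5278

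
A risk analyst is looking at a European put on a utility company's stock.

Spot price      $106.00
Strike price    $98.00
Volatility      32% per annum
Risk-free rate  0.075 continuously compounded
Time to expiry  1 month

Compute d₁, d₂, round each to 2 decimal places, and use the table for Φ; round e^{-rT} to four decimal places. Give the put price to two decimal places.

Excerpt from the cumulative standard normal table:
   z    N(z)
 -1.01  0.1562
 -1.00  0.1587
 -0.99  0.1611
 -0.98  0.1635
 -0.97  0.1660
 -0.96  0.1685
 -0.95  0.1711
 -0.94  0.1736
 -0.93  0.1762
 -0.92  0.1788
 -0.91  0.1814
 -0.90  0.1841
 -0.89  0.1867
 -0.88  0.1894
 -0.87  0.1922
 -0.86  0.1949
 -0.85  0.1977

T = 0.08333;  σ√T = 0.0924
d₁ = [ln(106/98) + (0.075 + ½·0.32²)·0.08333] / (σ√T) = (0.0785 + 0.0105) / 0.0924 = 0.9633 ≈ 0.96
d₂ = 0.9633 − 0.0924 = 0.8710 ≈ 0.87
exp(−rT) = exp(−0.075·0.08333) = 0.9938
P = 98·0.9938·N(-0.87) − 106·N(-0.96) = 98·0.9938·0.1922 − 106·0.1685 = 18.7188 − 17.8610 = 0.8578

$0.86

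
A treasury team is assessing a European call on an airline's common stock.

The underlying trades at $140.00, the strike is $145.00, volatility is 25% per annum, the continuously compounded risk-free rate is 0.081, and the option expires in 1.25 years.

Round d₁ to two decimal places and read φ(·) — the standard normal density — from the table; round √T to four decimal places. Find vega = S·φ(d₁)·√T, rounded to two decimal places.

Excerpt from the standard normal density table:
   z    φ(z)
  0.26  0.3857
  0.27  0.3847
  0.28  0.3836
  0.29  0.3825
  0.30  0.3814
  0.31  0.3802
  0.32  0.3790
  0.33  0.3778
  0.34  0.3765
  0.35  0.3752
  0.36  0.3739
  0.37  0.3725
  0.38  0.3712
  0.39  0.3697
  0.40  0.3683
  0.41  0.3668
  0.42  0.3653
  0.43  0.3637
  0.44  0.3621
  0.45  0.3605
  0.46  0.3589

58.10

T = 1.25;  σ√T = 0.2795
ln(S/K) + (r + σ²/2)T = ln(140/145) + (0.081 + 0.25²/2)·1.25 = -0.0351 + 0.1403 = 0.1052
d₁ = 0.1052 / 0.2795 = 0.3765 → 0.38
√T = √1.25 = 1.1180
φ(d₁) = φ(0.38) = 0.3712
vega = S·φ(d₁)·√T = 140·0.3712·1.1180 = 58.1002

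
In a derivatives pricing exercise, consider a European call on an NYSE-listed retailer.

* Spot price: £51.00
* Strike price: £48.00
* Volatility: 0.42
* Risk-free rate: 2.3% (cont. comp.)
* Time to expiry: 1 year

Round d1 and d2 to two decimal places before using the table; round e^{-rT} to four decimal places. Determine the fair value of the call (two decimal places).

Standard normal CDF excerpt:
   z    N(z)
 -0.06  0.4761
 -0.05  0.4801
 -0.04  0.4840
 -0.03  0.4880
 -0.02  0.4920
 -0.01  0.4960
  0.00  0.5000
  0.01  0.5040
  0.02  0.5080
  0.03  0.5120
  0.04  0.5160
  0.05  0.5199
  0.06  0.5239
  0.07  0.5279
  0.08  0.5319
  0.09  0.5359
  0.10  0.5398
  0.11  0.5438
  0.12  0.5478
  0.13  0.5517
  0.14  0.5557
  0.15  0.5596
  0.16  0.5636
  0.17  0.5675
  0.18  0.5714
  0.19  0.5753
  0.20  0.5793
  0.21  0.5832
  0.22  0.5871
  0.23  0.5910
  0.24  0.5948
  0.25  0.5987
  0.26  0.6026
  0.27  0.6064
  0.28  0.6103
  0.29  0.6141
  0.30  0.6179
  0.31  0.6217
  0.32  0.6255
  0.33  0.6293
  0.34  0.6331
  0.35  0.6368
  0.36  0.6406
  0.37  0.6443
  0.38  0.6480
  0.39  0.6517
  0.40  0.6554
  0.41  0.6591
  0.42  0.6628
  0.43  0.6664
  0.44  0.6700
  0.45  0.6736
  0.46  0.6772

£10.35

σ√T = 0.42·√1 = 0.4200
ln(S/K) + (r + σ²/2)T = ln(51/48) + (0.023 + 0.42²/2)·1 = 0.0606 + 0.1112 = 0.1718
d₁ = 0.1718 / 0.4200 = 0.4091 which rounds to 0.41
d₂ = d₁ − σ√T = 0.4091 − 0.4200 = -0.0109 which rounds to -0.01
exp(−rT) = exp(−0.023·1) = 0.9773
N(d₁) = N(0.41) = 0.6591;  N(d₂) = N(-0.01) = 0.4960
C = 51·0.6591 − 48·0.9773·0.4960 = 33.6141 − 23.2676 = 10.3465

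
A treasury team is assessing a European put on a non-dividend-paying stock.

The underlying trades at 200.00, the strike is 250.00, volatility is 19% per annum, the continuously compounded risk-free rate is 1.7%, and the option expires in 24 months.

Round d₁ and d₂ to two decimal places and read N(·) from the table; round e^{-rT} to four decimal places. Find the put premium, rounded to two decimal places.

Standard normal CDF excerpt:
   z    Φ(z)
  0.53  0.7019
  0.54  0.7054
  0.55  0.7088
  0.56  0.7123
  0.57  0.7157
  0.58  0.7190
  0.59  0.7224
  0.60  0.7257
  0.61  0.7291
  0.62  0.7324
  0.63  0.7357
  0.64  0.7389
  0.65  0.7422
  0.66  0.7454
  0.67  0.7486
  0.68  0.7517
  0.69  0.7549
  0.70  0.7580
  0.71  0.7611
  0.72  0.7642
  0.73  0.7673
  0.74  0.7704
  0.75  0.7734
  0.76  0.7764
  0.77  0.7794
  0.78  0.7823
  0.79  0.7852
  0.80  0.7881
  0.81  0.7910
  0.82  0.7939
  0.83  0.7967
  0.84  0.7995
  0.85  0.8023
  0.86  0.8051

T = 2;  σ√T = 0.2687
d₁ = [ln(200/250) + (0.017 + 0.19²/2)·2] / 0.2687 = [-0.2231 + 0.0701] / 0.2687 = -0.5696 ⇒ -0.57
d₂ = d₁ − σ√T = -0.5696 − 0.2687 = -0.8383 ⇒ -0.84
exp(−rT) = exp(−0.017·2) = 0.9666
P = 250·0.9666·N(0.84) − 200·N(0.57) = 250·0.9666·0.7995 − 200·0.7157 = 193.1992 − 143.1400 = 50.0592

50.06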